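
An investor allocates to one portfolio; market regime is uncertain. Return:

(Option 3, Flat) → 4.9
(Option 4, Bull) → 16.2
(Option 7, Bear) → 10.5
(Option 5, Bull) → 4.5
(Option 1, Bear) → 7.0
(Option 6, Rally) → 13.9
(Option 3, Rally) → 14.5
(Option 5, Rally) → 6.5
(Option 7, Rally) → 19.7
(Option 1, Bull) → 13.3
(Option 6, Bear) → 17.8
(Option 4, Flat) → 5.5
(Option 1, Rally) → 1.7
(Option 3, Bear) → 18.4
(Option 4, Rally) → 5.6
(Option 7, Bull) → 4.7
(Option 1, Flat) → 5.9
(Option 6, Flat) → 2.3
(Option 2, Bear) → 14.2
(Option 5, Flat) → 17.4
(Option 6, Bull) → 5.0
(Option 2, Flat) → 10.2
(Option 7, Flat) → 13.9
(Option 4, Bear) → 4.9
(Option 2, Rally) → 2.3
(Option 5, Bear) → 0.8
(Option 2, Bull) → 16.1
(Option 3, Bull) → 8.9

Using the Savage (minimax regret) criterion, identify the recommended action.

Option 7

Column bests: Bear=18.4, Flat=17.4, Bull=16.2, Rally=19.7.
Option 1 regrets: 11.4, 11.5, 2.9, 18.0 → max 18.0
Option 2 regrets: 4.2, 7.2, 0.1, 17.4 → max 17.4
Option 3 regrets: 0.0, 12.5, 7.3, 5.2 → max 12.5
Option 4 regrets: 13.5, 11.9, 0.0, 14.1 → max 14.1
Option 5 regrets: 17.6, 0.0, 11.7, 13.2 → max 17.6
Option 6 regrets: 0.6, 15.1, 11.2, 5.8 → max 15.1
Option 7 regrets: 7.9, 3.5, 11.5, 0.0 → max 11.5
Smallest max regret = 11.5 → Option 7.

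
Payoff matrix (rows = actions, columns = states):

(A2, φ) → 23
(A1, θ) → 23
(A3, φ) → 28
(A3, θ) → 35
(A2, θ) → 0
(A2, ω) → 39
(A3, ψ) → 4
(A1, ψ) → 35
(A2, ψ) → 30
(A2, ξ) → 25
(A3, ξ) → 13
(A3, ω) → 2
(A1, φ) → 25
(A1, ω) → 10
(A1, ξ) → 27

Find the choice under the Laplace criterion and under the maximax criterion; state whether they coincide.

Row averages: A1=24, A2=23.4, A3=16.4
Highest average = 24 → A1.
Row maxima: A1=35, A2=39, A3=35
Best best-case = 39 → A2.

laplace → A1; maximax → A2 (disagree)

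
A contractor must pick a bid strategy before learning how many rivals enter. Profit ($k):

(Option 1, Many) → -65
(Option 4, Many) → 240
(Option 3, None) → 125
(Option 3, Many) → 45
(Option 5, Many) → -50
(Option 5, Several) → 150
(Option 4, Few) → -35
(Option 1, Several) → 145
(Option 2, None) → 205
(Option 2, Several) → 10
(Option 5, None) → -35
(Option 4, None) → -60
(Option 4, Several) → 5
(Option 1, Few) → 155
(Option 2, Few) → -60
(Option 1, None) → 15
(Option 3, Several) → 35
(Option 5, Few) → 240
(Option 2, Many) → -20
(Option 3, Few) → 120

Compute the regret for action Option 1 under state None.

190

Best payoff under None is 205.
Regret = 205 − 15 = 190.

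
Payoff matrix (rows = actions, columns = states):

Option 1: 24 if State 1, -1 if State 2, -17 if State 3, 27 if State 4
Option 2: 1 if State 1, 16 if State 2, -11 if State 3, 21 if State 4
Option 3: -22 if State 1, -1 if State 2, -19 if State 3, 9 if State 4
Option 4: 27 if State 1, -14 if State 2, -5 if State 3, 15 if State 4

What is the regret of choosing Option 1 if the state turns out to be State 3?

Best payoff under State 3 is -5.
Regret = -5 − (-17) = 12.

12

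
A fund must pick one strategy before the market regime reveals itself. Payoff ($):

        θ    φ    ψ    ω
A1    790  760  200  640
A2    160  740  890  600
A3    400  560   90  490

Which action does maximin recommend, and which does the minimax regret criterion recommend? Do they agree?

maximin → A1; minimax regret → A2 (disagree)

Row minima: A1=200, A2=160, A3=90
Best worst-case = 200 → A1.
Column bests: θ=790, φ=760, ψ=890, ω=640.
A1 regrets: 0, 0, 690, 0 → max 690
A2 regrets: 630, 20, 0, 40 → max 630
A3 regrets: 390, 200, 800, 150 → max 800
Smallest max regret = 630 → A2.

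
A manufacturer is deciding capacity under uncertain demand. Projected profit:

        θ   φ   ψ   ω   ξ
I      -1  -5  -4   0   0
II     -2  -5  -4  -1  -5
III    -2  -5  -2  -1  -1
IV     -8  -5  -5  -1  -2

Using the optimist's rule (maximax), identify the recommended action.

Row maxima: I=0, II=-1, III=-1, IV=-1
Best best-case = 0 → I.

I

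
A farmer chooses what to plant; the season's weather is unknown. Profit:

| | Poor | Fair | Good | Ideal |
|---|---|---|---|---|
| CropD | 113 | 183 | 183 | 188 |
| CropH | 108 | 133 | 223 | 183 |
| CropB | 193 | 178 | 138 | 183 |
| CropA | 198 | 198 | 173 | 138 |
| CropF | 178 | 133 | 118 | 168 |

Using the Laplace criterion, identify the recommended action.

CropA

Row averages: CropD=166.75, CropH=161.75, CropB=173, CropA=176.75, CropF=149.25
Highest average = 176.75 → CropA.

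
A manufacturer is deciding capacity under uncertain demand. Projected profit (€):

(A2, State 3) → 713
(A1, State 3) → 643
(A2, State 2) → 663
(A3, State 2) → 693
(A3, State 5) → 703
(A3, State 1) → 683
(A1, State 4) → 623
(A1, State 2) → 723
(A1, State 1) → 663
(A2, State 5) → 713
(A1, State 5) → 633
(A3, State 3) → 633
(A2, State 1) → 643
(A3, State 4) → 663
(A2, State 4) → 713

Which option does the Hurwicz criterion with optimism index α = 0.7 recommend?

A1

A1: 0.7·723 + 0.3·623 = 693
A2: 0.7·713 + 0.3·643 = 692
A3: 0.7·703 + 0.3·633 = 682
Highest Hurwicz score = 693 → A1.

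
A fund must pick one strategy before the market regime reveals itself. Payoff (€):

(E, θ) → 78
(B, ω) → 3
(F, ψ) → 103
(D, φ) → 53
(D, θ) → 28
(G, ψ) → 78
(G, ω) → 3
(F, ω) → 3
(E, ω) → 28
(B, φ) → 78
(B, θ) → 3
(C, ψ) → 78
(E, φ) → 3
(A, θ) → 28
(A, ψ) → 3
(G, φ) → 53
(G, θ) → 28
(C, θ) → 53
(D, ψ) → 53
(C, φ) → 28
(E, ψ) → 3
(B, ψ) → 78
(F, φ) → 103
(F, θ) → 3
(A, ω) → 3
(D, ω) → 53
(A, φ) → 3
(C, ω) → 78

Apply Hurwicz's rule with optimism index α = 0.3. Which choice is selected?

A: 0.3·28 + 0.7·3 = 10.5
B: 0.3·78 + 0.7·3 = 25.5
C: 0.3·78 + 0.7·28 = 43
D: 0.3·53 + 0.7·28 = 35.5
E: 0.3·78 + 0.7·3 = 25.5
F: 0.3·103 + 0.7·3 = 33
G: 0.3·78 + 0.7·3 = 25.5
Highest Hurwicz score = 43 → C.

C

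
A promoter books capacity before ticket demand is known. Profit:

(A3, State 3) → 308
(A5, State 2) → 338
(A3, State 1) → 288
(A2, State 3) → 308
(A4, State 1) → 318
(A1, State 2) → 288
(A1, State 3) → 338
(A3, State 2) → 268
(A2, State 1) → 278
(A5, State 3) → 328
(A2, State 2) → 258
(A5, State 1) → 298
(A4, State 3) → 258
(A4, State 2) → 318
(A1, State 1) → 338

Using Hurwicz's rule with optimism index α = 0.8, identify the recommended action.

A1: 0.8·338 + 0.2·288 = 328
A2: 0.8·308 + 0.2·258 = 298
A3: 0.8·308 + 0.2·268 = 300
A4: 0.8·318 + 0.2·258 = 306
A5: 0.8·338 + 0.2·298 = 330
Highest Hurwicz score = 330 → A5.

A5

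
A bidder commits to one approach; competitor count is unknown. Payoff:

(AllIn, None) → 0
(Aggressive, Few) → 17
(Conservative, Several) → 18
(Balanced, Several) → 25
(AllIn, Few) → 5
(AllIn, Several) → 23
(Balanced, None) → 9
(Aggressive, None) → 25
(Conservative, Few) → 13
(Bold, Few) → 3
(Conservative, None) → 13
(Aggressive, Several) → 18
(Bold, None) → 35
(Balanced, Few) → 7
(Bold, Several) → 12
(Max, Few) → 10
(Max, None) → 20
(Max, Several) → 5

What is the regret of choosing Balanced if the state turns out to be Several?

0

Best payoff under Several is 25.
Regret = 25 − 25 = 0.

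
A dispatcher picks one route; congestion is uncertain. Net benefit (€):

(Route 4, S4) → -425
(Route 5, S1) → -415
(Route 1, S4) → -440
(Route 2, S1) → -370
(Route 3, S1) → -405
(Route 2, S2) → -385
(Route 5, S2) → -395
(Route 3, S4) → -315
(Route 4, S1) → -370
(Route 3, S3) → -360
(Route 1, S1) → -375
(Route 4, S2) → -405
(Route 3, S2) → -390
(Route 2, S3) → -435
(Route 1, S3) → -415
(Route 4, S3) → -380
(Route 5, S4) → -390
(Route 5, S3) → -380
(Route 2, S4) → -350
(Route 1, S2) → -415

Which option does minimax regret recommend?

Column bests: S1=-370, S2=-385, S3=-360, S4=-315.
Route 1 regrets: 5, 30, 55, 125 → max 125
Route 2 regrets: 0, 0, 75, 35 → max 75
Route 3 regrets: 35, 5, 0, 0 → max 35
Route 4 regrets: 0, 20, 20, 110 → max 110
Route 5 regrets: 45, 10, 20, 75 → max 75
Smallest max regret = 35 → Route 3.

Route 3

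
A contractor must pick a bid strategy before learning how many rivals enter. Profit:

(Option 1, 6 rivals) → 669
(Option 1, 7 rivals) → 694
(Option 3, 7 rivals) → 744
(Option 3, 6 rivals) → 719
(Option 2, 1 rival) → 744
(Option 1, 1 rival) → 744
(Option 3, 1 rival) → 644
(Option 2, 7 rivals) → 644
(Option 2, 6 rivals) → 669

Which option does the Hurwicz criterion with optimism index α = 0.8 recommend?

Option 1

Option 1: 0.8·744 + 0.2·669 = 729
Option 2: 0.8·744 + 0.2·644 = 724
Option 3: 0.8·744 + 0.2·644 = 724
Highest Hurwicz score = 729 → Option 1.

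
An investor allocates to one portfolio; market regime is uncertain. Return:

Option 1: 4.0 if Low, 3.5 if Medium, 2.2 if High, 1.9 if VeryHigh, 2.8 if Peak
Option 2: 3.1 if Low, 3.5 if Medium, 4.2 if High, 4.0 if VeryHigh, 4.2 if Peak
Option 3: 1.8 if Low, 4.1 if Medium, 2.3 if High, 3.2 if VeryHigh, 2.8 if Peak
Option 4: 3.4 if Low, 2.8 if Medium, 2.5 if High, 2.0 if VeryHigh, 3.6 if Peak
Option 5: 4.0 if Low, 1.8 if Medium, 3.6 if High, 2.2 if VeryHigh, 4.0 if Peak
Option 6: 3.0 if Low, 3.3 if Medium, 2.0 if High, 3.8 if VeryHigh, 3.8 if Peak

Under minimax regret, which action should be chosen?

Column bests: Low=4.0, Medium=4.1, High=4.2, VeryHigh=4.0, Peak=4.2.
Option 1 regrets: 0.0, 0.6, 2.0, 2.1, 1.4 → max 2.1
Option 2 regrets: 0.9, 0.6, 0.0, 0.0, 0.0 → max 0.9
Option 3 regrets: 2.2, 0.0, 1.9, 0.8, 1.4 → max 2.2
Option 4 regrets: 0.6, 1.3, 1.7, 2.0, 0.6 → max 2.0
Option 5 regrets: 0.0, 2.3, 0.6, 1.8, 0.2 → max 2.3
Option 6 regrets: 1.0, 0.8, 2.2, 0.2, 0.4 → max 2.2
Smallest max regret = 0.9 → Option 2.

Option 2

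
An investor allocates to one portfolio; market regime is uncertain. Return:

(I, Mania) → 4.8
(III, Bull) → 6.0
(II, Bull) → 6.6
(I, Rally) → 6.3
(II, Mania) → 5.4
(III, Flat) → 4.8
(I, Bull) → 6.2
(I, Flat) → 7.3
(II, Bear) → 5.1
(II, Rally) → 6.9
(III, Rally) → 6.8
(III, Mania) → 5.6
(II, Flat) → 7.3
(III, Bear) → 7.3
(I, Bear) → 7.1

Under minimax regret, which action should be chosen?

I

Column bests: Bear=7.3, Flat=7.3, Bull=6.6, Rally=6.9, Mania=5.6.
I regrets: 0.2, 0.0, 0.4, 0.6, 0.8 → max 0.8
II regrets: 2.2, 0.0, 0.0, 0.0, 0.2 → max 2.2
III regrets: 0.0, 2.5, 0.6, 0.1, 0.0 → max 2.5
Smallest max regret = 0.8 → I.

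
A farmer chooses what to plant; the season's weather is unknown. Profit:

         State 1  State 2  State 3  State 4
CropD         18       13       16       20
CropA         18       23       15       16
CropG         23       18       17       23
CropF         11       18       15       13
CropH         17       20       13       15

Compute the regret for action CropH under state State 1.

Best payoff under State 1 is 23.
Regret = 23 − 17 = 6.

6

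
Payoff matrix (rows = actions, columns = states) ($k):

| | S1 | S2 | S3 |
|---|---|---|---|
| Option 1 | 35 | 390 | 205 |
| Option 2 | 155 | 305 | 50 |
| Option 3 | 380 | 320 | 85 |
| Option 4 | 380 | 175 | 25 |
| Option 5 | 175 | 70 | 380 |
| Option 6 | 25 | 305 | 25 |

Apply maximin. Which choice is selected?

Row minima: Option 1=35, Option 2=50, Option 3=85, Option 4=25, Option 5=70, Option 6=25
Best worst-case = 85 → Option 3.

Option 3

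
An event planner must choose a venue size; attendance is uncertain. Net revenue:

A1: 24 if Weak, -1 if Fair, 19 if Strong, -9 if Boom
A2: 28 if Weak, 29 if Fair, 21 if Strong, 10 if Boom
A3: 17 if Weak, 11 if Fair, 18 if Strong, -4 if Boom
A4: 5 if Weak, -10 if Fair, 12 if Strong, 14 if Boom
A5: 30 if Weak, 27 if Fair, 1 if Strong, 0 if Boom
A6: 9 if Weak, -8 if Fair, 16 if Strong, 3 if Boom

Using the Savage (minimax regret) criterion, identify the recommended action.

Column bests: Weak=30, Fair=29, Strong=21, Boom=14.
A1 regrets: 6, 30, 2, 23 → max 30
A2 regrets: 2, 0, 0, 4 → max 4
A3 regrets: 13, 18, 3, 18 → max 18
A4 regrets: 25, 39, 9, 0 → max 39
A5 regrets: 0, 2, 20, 14 → max 20
A6 regrets: 21, 37, 5, 11 → max 37
Smallest max regret = 4 → A2.

A2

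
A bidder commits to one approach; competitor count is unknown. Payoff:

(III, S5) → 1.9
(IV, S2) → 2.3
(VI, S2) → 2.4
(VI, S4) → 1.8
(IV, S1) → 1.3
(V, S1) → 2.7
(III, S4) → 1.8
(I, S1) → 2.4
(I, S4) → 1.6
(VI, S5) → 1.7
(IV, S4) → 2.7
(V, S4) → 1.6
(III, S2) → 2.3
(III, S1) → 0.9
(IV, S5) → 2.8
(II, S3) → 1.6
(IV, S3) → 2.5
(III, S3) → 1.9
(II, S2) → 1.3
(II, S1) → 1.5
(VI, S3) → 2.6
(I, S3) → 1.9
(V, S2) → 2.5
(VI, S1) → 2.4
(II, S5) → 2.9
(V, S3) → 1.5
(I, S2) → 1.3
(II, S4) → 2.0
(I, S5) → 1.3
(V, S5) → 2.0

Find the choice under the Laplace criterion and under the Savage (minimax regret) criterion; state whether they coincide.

Row averages: I=1.7, II=1.86, III=1.76, IV=2.32, V=2.06, VI=2.18
Highest average = 2.32 → IV.
Column bests: S1=2.7, S2=2.5, S3=2.6, S4=2.7, S5=2.9.
I regrets: 0.3, 1.2, 0.7, 1.1, 1.6 → max 1.6
II regrets: 1.2, 1.2, 1.0, 0.7, 0.0 → max 1.2
III regrets: 1.8, 0.2, 0.7, 0.9, 1.0 → max 1.8
IV regrets: 1.4, 0.2, 0.1, 0.0, 0.1 → max 1.4
V regrets: 0.0, 0.0, 1.1, 1.1, 0.9 → max 1.1
VI regrets: 0.3, 0.1, 0.0, 0.9, 1.2 → max 1.2
Smallest max regret = 1.1 → V.

laplace → IV; minimax regret → V (disagree)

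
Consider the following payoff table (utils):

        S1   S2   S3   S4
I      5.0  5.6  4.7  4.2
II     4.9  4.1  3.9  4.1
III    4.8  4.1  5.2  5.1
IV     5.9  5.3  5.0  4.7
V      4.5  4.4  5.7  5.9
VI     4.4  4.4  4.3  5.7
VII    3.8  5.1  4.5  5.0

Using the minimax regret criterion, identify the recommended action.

IV

Column bests: S1=5.9, S2=5.6, S3=5.7, S4=5.9.
I regrets: 0.9, 0.0, 1.0, 1.7 → max 1.7
II regrets: 1.0, 1.5, 1.8, 1.8 → max 1.8
III regrets: 1.1, 1.5, 0.5, 0.8 → max 1.5
IV regrets: 0.0, 0.3, 0.7, 1.2 → max 1.2
V regrets: 1.4, 1.2, 0.0, 0.0 → max 1.4
VI regrets: 1.5, 1.2, 1.4, 0.2 → max 1.5
VII regrets: 2.1, 0.5, 1.2, 0.9 → max 2.1
Smallest max regret = 1.2 → IV.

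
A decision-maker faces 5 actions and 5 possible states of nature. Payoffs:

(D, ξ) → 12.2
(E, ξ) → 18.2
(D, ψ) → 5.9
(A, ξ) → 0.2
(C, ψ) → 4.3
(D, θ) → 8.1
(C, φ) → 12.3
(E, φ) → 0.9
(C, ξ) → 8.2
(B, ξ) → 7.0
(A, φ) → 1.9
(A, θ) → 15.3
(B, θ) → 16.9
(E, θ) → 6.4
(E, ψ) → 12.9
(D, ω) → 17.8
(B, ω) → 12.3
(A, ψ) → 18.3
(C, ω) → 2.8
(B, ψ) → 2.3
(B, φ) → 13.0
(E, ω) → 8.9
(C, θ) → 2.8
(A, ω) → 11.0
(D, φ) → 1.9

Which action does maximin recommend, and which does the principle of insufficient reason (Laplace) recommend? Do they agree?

Row minima: A=0.2, B=2.3, C=2.8, D=1.9, E=0.9
Best worst-case = 2.8 → C.
Row averages: A=9.34, B=10.3, C=6.08, D=9.18, E=9.46
Highest average = 10.3 → B.

maximin → C; laplace → B (disagree)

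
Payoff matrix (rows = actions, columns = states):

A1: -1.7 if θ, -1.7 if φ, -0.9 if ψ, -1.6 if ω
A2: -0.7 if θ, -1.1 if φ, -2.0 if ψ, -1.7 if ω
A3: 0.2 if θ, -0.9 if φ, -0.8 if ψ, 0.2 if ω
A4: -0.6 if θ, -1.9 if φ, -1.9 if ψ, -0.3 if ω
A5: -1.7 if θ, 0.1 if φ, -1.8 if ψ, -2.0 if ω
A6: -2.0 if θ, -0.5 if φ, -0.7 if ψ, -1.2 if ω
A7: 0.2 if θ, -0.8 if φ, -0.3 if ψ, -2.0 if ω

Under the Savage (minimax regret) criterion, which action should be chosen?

Column bests: θ=0.2, φ=0.1, ψ=-0.3, ω=0.2.
A1 regrets: 1.9, 1.8, 0.6, 1.8 → max 1.9
A2 regrets: 0.9, 1.2, 1.7, 1.9 → max 1.9
A3 regrets: 0.0, 1.0, 0.5, 0.0 → max 1.0
A4 regrets: 0.8, 2.0, 1.6, 0.5 → max 2.0
A5 regrets: 1.9, 0.0, 1.5, 2.2 → max 2.2
A6 regrets: 2.2, 0.6, 0.4, 1.4 → max 2.2
A7 regrets: 0.0, 0.9, 0.0, 2.2 → max 2.2
Smallest max regret = 1.0 → A3.

A3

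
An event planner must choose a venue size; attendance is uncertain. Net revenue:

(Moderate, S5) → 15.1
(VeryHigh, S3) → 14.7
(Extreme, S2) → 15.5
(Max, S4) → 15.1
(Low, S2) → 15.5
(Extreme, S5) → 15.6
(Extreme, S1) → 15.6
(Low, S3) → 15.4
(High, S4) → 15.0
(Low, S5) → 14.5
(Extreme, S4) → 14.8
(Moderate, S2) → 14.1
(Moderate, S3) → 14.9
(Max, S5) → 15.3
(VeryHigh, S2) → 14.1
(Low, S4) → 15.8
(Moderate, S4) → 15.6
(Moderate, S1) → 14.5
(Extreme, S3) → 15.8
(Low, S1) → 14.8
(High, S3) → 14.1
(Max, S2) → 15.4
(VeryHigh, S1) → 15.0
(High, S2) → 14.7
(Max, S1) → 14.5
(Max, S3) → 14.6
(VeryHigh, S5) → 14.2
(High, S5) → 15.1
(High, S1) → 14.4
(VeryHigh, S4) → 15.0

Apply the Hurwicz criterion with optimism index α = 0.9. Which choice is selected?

Extreme

Low: 0.9·15.8 + 0.1·14.5 = 15.67
Moderate: 0.9·15.6 + 0.1·14.1 = 15.45
High: 0.9·15.1 + 0.1·14.1 = 15
VeryHigh: 0.9·15.0 + 0.1·14.1 = 14.91
Extreme: 0.9·15.8 + 0.1·14.8 = 15.7
Max: 0.9·15.4 + 0.1·14.5 = 15.31
Highest Hurwicz score = 15.7 → Extreme.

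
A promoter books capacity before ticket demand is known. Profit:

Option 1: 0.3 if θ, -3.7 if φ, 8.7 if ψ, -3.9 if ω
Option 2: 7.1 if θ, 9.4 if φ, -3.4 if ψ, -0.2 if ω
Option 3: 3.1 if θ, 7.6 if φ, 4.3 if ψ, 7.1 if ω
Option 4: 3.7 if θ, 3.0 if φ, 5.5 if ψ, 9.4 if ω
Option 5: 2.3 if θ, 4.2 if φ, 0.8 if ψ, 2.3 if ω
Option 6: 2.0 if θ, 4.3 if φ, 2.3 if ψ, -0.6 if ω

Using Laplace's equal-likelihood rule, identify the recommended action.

Row averages: Option 1=0.35, Option 2=3.225, Option 3=5.525, Option 4=5.4, Option 5=2.4, Option 6=2
Highest average = 5.525 → Option 3.

Option 3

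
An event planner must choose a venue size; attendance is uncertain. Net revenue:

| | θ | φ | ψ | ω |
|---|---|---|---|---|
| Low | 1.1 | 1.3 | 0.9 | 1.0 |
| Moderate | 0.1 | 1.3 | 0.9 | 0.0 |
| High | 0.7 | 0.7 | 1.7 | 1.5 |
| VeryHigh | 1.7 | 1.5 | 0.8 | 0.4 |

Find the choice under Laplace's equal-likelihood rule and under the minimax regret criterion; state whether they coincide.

laplace → High; minimax regret → Low (disagree)

Row averages: Low=1.075, Moderate=0.575, High=1.15, VeryHigh=1.1
Highest average = 1.15 → High.
Column bests: θ=1.7, φ=1.5, ψ=1.7, ω=1.5.
Low regrets: 0.6, 0.2, 0.8, 0.5 → max 0.8
Moderate regrets: 1.6, 0.2, 0.8, 1.5 → max 1.6
High regrets: 1.0, 0.8, 0.0, 0.0 → max 1.0
VeryHigh regrets: 0.0, 0.0, 0.9, 1.1 → max 1.1
Smallest max regret = 0.8 → Low.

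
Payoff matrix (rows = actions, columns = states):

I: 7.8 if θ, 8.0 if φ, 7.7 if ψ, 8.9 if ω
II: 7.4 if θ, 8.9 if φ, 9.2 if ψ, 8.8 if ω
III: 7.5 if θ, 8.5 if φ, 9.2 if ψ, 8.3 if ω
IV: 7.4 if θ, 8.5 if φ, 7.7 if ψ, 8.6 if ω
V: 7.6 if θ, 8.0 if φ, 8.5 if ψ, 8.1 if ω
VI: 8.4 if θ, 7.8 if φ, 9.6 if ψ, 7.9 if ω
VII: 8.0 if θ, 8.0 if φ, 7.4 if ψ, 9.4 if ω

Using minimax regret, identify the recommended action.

II

Column bests: θ=8.4, φ=8.9, ψ=9.6, ω=9.4.
I regrets: 0.6, 0.9, 1.9, 0.5 → max 1.9
II regrets: 1.0, 0.0, 0.4, 0.6 → max 1.0
III regrets: 0.9, 0.4, 0.4, 1.1 → max 1.1
IV regrets: 1.0, 0.4, 1.9, 0.8 → max 1.9
V regrets: 0.8, 0.9, 1.1, 1.3 → max 1.3
VI regrets: 0.0, 1.1, 0.0, 1.5 → max 1.5
VII regrets: 0.4, 0.9, 2.2, 0.0 → max 2.2
Smallest max regret = 1.0 → II.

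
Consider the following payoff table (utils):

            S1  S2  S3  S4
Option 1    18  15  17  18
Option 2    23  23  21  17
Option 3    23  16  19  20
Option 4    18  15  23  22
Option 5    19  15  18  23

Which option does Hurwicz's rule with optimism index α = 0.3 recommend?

Option 1: 0.3·18 + 0.7·15 = 15.9
Option 2: 0.3·23 + 0.7·17 = 18.8
Option 3: 0.3·23 + 0.7·16 = 18.1
Option 4: 0.3·23 + 0.7·15 = 17.4
Option 5: 0.3·23 + 0.7·15 = 17.4
Highest Hurwicz score = 18.8 → Option 2.

Option 2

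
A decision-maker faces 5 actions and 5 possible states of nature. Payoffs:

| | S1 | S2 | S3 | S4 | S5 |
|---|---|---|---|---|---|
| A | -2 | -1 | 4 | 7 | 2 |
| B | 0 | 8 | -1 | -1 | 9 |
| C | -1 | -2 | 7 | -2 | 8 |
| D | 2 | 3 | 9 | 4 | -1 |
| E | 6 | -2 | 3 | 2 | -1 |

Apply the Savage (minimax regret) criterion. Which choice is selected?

Column bests: S1=6, S2=8, S3=9, S4=7, S5=9.
A regrets: 8, 9, 5, 0, 7 → max 9
B regrets: 6, 0, 10, 8, 0 → max 10
C regrets: 7, 10, 2, 9, 1 → max 10
D regrets: 4, 5, 0, 3, 10 → max 10
E regrets: 0, 10, 6, 5, 10 → max 10
Smallest max regret = 9 → A.

A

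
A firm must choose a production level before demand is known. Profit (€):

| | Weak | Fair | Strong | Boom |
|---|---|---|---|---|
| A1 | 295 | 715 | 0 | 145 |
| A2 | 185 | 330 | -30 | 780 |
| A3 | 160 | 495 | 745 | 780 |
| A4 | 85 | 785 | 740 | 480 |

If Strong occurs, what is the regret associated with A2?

775

Best payoff under Strong is 745.
Regret = 745 − (-30) = 775.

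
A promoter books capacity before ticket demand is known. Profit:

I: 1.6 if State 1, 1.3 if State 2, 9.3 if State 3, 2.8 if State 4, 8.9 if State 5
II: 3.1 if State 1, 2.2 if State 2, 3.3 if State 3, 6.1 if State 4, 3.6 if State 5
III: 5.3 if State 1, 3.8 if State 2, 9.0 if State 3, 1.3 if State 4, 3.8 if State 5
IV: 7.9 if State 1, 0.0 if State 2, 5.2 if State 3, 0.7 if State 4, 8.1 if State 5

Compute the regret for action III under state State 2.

0.0

Best payoff under State 2 is 3.8.
Regret = 3.8 − 3.8 = 0.0.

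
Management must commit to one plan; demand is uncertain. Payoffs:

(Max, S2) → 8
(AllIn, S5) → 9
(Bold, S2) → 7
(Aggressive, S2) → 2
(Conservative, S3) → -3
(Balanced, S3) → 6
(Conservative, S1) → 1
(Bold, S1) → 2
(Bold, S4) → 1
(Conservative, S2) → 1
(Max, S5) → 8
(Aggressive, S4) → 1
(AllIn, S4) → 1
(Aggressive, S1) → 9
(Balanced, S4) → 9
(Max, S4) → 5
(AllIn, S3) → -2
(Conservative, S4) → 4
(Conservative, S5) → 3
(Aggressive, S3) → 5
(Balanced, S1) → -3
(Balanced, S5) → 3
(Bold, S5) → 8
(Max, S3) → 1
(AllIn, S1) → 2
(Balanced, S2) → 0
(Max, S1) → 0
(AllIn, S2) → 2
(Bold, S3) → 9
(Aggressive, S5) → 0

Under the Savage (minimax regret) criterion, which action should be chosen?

Column bests: S1=9, S2=8, S3=9, S4=9, S5=9.
Conservative regrets: 8, 7, 12, 5, 6 → max 12
Balanced regrets: 12, 8, 3, 0, 6 → max 12
Aggressive regrets: 0, 6, 4, 8, 9 → max 9
Bold regrets: 7, 1, 0, 8, 1 → max 8
AllIn regrets: 7, 6, 11, 8, 0 → max 11
Max regrets: 9, 0, 8, 4, 1 → max 9
Smallest max regret = 8 → Bold.

Bold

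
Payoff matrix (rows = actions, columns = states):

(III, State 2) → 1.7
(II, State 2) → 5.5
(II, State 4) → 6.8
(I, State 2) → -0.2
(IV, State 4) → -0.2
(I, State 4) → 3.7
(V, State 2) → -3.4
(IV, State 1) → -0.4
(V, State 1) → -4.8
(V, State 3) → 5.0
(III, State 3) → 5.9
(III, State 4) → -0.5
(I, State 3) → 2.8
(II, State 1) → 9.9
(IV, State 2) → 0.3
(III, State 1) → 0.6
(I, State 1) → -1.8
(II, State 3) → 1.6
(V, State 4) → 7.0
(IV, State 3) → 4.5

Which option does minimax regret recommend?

Column bests: State 1=9.9, State 2=5.5, State 3=5.9, State 4=7.0.
I regrets: 11.7, 5.7, 3.1, 3.3 → max 11.7
II regrets: 0.0, 0.0, 4.3, 0.2 → max 4.3
III regrets: 9.3, 3.8, 0.0, 7.5 → max 9.3
IV regrets: 10.3, 5.2, 1.4, 7.2 → max 10.3
V regrets: 14.7, 8.9, 0.9, 0.0 → max 14.7
Smallest max regret = 4.3 → II.

II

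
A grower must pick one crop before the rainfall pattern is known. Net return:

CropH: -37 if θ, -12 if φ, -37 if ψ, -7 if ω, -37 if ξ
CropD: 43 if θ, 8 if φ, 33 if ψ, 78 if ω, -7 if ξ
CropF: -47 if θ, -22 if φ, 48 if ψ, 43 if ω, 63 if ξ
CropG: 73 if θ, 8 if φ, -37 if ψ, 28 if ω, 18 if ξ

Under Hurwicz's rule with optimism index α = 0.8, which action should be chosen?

CropH: 0.8·(-7) + 0.2·(-37) = -13
CropD: 0.8·78 + 0.2·(-7) = 61
CropF: 0.8·63 + 0.2·(-47) = 41
CropG: 0.8·73 + 0.2·(-37) = 51
Highest Hurwicz score = 61 → CropD.

CropD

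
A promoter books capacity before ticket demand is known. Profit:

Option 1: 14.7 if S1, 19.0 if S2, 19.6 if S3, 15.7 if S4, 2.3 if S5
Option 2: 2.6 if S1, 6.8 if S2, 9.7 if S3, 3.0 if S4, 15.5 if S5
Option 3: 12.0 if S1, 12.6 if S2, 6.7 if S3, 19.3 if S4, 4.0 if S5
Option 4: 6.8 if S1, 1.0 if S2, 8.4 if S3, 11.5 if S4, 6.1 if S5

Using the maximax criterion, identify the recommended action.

Option 1

Row maxima: Option 1=19.6, Option 2=15.5, Option 3=19.3, Option 4=11.5
Best best-case = 19.6 → Option 1.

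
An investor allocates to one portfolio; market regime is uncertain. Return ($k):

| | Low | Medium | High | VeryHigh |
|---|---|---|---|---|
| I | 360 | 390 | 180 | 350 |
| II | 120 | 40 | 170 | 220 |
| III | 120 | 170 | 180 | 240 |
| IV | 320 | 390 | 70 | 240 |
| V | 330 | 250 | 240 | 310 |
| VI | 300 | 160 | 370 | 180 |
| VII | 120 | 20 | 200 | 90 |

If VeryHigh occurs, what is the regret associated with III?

Best payoff under VeryHigh is 350.
Regret = 350 − 240 = 110.

110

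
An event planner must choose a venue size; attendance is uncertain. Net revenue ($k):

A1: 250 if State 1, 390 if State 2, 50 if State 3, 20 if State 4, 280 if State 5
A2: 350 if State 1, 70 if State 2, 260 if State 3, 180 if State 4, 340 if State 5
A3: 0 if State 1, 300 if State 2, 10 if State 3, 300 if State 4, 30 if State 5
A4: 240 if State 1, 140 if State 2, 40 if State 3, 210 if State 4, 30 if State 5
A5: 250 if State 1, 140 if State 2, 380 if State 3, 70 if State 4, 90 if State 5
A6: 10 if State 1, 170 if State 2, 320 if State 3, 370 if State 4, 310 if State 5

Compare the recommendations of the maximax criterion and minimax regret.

maximax → A1; minimax regret → A5 (disagree)

Row maxima: A1=390, A2=350, A3=300, A4=240, A5=380, A6=370
Best best-case = 390 → A1.
Column bests: State 1=350, State 2=390, State 3=380, State 4=370, State 5=340.
A1 regrets: 100, 0, 330, 350, 60 → max 350
A2 regrets: 0, 320, 120, 190, 0 → max 320
A3 regrets: 350, 90, 370, 70, 310 → max 370
A4 regrets: 110, 250, 340, 160, 310 → max 340
A5 regrets: 100, 250, 0, 300, 250 → max 300
A6 regrets: 340, 220, 60, 0, 30 → max 340
Smallest max regret = 300 → A5.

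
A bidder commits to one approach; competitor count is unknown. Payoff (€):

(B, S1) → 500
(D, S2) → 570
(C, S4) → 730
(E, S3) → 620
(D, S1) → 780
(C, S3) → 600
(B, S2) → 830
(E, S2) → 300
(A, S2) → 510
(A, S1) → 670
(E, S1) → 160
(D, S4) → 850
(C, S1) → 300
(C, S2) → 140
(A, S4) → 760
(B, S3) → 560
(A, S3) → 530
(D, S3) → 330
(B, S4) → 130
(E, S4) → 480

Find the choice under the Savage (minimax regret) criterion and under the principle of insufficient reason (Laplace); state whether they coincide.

Column bests: S1=780, S2=830, S3=620, S4=850.
A regrets: 110, 320, 90, 90 → max 320
B regrets: 280, 0, 60, 720 → max 720
C regrets: 480, 690, 20, 120 → max 690
D regrets: 0, 260, 290, 0 → max 290
E regrets: 620, 530, 0, 370 → max 620
Smallest max regret = 290 → D.
Row averages: A=617.5, B=505, C=442.5, D=632.5, E=390
Highest average = 632.5 → D.

minimax regret → D; laplace → D (agree)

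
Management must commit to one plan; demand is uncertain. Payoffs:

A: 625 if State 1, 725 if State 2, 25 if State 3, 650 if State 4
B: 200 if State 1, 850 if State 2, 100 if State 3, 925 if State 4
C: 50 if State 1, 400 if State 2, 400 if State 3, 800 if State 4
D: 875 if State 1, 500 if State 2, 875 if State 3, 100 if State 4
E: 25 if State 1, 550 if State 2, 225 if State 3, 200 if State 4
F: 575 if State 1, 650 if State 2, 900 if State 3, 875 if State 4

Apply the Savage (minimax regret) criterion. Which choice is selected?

Column bests: State 1=875, State 2=850, State 3=900, State 4=925.
A regrets: 250, 125, 875, 275 → max 875
B regrets: 675, 0, 800, 0 → max 800
C regrets: 825, 450, 500, 125 → max 825
D regrets: 0, 350, 25, 825 → max 825
E regrets: 850, 300, 675, 725 → max 850
F regrets: 300, 200, 0, 50 → max 300
Smallest max regret = 300 → F.

F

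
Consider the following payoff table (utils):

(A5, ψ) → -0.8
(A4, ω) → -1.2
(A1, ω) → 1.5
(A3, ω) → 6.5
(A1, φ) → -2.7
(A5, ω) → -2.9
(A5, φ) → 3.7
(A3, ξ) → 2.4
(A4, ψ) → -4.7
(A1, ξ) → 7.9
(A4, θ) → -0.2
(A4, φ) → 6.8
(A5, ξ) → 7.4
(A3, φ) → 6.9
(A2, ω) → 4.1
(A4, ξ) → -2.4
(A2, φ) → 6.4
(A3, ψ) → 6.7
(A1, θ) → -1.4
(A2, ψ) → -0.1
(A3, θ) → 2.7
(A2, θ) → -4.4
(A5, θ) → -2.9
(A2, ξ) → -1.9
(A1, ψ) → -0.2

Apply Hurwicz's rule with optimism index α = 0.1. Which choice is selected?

A3

A1: 0.1·7.9 + 0.9·(-2.7) = -1.64
A2: 0.1·6.4 + 0.9·(-4.4) = -3.32
A3: 0.1·6.9 + 0.9·2.4 = 2.85
A4: 0.1·6.8 + 0.9·(-4.7) = -3.55
A5: 0.1·7.4 + 0.9·(-2.9) = -1.87
Highest Hurwicz score = 2.85 → A3.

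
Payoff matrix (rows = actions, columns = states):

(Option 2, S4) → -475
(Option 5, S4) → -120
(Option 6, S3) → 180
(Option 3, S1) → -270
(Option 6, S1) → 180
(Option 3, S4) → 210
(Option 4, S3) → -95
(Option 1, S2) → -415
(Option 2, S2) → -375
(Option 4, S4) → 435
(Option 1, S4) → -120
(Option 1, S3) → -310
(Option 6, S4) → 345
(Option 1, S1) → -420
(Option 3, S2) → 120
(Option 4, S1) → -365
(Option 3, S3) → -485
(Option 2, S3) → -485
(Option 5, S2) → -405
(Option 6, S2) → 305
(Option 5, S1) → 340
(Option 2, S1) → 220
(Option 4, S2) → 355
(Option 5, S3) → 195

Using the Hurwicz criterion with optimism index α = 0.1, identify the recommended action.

Option 1: 0.1·(-120) + 0.9·(-420) = -390
Option 2: 0.1·220 + 0.9·(-485) = -414.5
Option 3: 0.1·210 + 0.9·(-485) = -415.5
Option 4: 0.1·435 + 0.9·(-365) = -285
Option 5: 0.1·340 + 0.9·(-405) = -330.5
Option 6: 0.1·345 + 0.9·180 = 196.5
Highest Hurwicz score = 196.5 → Option 6.

Option 6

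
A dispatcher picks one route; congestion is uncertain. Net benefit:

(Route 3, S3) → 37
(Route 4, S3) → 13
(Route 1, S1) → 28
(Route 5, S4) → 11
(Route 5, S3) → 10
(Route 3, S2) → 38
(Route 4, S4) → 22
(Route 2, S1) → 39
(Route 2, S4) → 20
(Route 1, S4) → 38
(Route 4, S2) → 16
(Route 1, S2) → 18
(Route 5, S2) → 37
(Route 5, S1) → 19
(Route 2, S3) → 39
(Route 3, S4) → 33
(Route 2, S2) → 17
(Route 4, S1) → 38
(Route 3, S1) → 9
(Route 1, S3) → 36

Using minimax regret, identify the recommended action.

Column bests: S1=39, S2=38, S3=39, S4=38.
Route 1 regrets: 11, 20, 3, 0 → max 20
Route 2 regrets: 0, 21, 0, 18 → max 21
Route 3 regrets: 30, 0, 2, 5 → max 30
Route 4 regrets: 1, 22, 26, 16 → max 26
Route 5 regrets: 20, 1, 29, 27 → max 29
Smallest max regret = 20 → Route 1.

Route 1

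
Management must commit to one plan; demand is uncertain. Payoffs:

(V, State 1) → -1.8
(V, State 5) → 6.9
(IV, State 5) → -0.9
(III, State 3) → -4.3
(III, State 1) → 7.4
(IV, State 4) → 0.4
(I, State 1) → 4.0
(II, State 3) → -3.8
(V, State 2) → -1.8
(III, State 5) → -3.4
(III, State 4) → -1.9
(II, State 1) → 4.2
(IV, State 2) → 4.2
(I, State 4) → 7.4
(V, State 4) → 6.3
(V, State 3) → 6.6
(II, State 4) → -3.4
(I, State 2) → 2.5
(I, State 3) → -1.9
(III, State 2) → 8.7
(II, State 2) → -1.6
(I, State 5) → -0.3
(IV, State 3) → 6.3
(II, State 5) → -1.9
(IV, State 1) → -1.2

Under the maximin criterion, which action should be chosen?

Row minima: I=-1.9, II=-3.8, III=-4.3, IV=-1.2, V=-1.8
Best worst-case = -1.2 → IV.

IV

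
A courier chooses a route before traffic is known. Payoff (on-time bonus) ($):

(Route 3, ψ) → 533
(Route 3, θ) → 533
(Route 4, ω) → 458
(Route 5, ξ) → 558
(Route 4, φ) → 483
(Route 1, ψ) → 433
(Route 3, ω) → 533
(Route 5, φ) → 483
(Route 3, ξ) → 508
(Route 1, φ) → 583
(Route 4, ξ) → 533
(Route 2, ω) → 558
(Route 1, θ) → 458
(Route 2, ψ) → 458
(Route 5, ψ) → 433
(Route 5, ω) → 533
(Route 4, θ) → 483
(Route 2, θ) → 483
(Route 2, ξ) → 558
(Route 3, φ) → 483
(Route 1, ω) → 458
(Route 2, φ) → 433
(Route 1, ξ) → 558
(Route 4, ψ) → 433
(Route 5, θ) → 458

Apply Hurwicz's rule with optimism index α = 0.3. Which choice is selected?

Route 3

Route 1: 0.3·583 + 0.7·433 = 478
Route 2: 0.3·558 + 0.7·433 = 470.5
Route 3: 0.3·533 + 0.7·483 = 498
Route 4: 0.3·533 + 0.7·433 = 463
Route 5: 0.3·558 + 0.7·433 = 470.5
Highest Hurwicz score = 498 → Route 3.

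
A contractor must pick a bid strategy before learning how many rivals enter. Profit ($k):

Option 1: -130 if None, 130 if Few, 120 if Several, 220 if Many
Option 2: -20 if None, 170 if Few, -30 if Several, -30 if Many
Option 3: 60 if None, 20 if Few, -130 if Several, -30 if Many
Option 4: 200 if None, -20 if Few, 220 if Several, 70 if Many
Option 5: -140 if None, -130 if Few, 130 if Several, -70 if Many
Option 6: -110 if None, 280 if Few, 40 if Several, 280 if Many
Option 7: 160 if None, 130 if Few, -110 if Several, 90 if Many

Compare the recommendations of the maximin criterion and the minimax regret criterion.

maximin → Option 4; minimax regret → Option 4 (agree)

Row minima: Option 1=-130, Option 2=-30, Option 3=-130, Option 4=-20, Option 5=-140, Option 6=-110, Option 7=-110
Best worst-case = -20 → Option 4.
Column bests: None=200, Few=280, Several=220, Many=280.
Option 1 regrets: 330, 150, 100, 60 → max 330
Option 2 regrets: 220, 110, 250, 310 → max 310
Option 3 regrets: 140, 260, 350, 310 → max 350
Option 4 regrets: 0, 300, 0, 210 → max 300
Option 5 regrets: 340, 410, 90, 350 → max 410
Option 6 regrets: 310, 0, 180, 0 → max 310
Option 7 regrets: 40, 150, 330, 190 → max 330
Smallest max regret = 300 → Option 4.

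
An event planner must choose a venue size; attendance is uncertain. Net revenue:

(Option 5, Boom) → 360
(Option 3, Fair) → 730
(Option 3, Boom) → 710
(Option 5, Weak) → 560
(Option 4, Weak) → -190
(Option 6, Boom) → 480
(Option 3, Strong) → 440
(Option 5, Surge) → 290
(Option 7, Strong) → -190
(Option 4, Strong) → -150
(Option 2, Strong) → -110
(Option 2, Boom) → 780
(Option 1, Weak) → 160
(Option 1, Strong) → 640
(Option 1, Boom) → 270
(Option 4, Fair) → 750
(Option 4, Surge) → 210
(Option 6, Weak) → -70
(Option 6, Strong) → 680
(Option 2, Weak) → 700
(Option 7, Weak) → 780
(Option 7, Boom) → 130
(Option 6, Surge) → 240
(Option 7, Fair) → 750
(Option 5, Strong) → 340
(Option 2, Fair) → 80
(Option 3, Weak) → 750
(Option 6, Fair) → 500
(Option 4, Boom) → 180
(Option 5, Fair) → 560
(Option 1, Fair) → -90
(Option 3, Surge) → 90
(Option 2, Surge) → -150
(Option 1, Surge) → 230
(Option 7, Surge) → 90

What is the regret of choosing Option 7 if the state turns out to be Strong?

870

Best payoff under Strong is 680.
Regret = 680 − (-190) = 870.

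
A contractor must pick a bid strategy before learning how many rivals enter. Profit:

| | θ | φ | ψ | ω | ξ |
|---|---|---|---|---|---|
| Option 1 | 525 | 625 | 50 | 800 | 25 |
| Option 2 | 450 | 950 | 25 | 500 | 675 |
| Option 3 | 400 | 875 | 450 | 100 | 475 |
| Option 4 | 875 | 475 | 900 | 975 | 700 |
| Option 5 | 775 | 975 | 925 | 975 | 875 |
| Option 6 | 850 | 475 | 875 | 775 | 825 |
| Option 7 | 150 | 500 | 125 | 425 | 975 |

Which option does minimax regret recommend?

Column bests: θ=875, φ=975, ψ=925, ω=975, ξ=975.
Option 1 regrets: 350, 350, 875, 175, 950 → max 950
Option 2 regrets: 425, 25, 900, 475, 300 → max 900
Option 3 regrets: 475, 100, 475, 875, 500 → max 875
Option 4 regrets: 0, 500, 25, 0, 275 → max 500
Option 5 regrets: 100, 0, 0, 0, 100 → max 100
Option 6 regrets: 25, 500, 50, 200, 150 → max 500
Option 7 regrets: 725, 475, 800, 550, 0 → max 800
Smallest max regret = 100 → Option 5.

Option 5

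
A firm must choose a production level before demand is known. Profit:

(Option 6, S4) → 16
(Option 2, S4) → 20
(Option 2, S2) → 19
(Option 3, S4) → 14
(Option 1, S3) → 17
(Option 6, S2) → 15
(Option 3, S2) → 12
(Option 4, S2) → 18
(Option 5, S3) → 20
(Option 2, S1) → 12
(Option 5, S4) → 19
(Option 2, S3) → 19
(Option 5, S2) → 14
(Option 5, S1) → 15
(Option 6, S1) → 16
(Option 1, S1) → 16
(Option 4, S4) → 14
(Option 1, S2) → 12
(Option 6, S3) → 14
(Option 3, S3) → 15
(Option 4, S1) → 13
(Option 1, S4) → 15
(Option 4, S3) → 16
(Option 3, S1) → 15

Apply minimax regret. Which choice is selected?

Column bests: S1=16, S2=19, S3=20, S4=20.
Option 1 regrets: 0, 7, 3, 5 → max 7
Option 2 regrets: 4, 0, 1, 0 → max 4
Option 3 regrets: 1, 7, 5, 6 → max 7
Option 4 regrets: 3, 1, 4, 6 → max 6
Option 5 regrets: 1, 5, 0, 1 → max 5
Option 6 regrets: 0, 4, 6, 4 → max 6
Smallest max regret = 4 → Option 2.

Option 2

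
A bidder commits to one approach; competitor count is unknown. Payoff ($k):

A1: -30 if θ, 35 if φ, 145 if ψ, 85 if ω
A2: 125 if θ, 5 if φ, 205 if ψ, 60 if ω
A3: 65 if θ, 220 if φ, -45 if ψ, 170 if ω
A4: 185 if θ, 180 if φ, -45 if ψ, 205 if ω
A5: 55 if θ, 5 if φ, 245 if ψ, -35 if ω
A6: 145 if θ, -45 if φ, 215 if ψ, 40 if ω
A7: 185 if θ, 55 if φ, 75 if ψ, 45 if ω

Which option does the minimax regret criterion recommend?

Column bests: θ=185, φ=220, ψ=245, ω=205.
A1 regrets: 215, 185, 100, 120 → max 215
A2 regrets: 60, 215, 40, 145 → max 215
A3 regrets: 120, 0, 290, 35 → max 290
A4 regrets: 0, 40, 290, 0 → max 290
A5 regrets: 130, 215, 0, 240 → max 240
A6 regrets: 40, 265, 30, 165 → max 265
A7 regrets: 0, 165, 170, 160 → max 170
Smallest max regret = 170 → A7.

A7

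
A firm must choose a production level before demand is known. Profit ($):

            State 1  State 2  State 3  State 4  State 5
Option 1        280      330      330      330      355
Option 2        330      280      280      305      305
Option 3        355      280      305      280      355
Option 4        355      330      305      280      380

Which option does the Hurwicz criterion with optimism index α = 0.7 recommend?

Option 1: 0.7·355 + 0.3·280 = 332.5
Option 2: 0.7·330 + 0.3·280 = 315
Option 3: 0.7·355 + 0.3·280 = 332.5
Option 4: 0.7·380 + 0.3·280 = 350
Highest Hurwicz score = 350 → Option 4.

Option 4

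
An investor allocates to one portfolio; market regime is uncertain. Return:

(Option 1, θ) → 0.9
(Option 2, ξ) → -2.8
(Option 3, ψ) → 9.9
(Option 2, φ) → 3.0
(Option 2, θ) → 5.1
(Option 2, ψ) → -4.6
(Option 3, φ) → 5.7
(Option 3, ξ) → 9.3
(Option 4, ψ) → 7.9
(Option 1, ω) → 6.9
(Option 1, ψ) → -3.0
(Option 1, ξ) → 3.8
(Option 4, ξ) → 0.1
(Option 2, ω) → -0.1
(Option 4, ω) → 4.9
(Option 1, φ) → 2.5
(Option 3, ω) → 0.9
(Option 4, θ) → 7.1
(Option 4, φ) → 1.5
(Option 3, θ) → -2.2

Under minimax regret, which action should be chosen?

Option 4

Column bests: θ=7.1, φ=5.7, ψ=9.9, ω=6.9, ξ=9.3.
Option 1 regrets: 6.2, 3.2, 12.9, 0.0, 5.5 → max 12.9
Option 2 regrets: 2.0, 2.7, 14.5, 7.0, 12.1 → max 14.5
Option 3 regrets: 9.3, 0.0, 0.0, 6.0, 0.0 → max 9.3
Option 4 regrets: 0.0, 4.2, 2.0, 2.0, 9.2 → max 9.2
Smallest max regret = 9.2 → Option 4.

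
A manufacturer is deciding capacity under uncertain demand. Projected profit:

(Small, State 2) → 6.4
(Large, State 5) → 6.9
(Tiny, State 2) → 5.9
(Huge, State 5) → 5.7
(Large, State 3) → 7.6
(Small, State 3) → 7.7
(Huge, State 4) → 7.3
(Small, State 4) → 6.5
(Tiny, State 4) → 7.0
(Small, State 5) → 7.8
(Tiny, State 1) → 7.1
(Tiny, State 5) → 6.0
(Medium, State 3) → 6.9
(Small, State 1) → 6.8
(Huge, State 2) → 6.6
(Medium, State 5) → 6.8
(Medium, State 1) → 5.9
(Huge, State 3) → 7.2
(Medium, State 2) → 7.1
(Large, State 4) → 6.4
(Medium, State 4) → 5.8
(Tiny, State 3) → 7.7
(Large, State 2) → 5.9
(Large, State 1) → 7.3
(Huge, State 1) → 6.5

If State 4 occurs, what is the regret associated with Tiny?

0.3

Best payoff under State 4 is 7.3.
Regret = 7.3 − 7.0 = 0.3.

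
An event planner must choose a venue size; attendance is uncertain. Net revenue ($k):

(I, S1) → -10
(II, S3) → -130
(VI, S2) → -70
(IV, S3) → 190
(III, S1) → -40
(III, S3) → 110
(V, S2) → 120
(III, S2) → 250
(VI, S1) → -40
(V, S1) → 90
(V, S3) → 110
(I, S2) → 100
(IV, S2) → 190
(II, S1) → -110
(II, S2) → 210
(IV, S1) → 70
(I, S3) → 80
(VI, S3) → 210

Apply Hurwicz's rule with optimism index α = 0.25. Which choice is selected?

I: 0.25·100 + 0.75·(-10) = 17.5
II: 0.25·210 + 0.75·(-130) = -45
III: 0.25·250 + 0.75·(-40) = 32.5
IV: 0.25·190 + 0.75·70 = 100
V: 0.25·120 + 0.75·90 = 97.5
VI: 0.25·210 + 0.75·(-70) = 0
Highest Hurwicz score = 100 → IV.

IV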